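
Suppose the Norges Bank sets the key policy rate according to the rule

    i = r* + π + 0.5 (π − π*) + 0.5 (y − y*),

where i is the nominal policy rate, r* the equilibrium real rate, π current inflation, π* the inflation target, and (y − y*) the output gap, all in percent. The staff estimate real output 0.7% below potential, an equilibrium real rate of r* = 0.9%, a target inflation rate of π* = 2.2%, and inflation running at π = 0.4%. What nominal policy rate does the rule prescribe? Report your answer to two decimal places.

0.05%

Output 0.7% below potential → (y − y*) = -0.7.
i = 0.9 + 0.4 + 0.5 × (0.4 − 2.2) + 0.5 × (-0.7)
   = 0.9 + 0.4 − 0.9 − 0.35 = 0.05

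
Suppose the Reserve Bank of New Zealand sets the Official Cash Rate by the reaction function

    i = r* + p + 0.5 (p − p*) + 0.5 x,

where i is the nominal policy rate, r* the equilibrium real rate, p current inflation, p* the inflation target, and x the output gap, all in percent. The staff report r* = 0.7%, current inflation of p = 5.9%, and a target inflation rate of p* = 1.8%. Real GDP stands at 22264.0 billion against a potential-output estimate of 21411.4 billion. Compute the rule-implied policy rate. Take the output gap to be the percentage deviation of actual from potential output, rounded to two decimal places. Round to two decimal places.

10.64%

Output gap = 100 × (22264.0 − 21411.4) / 21411.4 = 3.98%.
i = 0.70 + 5.90 + 0.5 × (5.90 − 1.80) + 0.5 × 3.98
   = 0.70 + 5.9 + 2.05 + 1.99 = 10.64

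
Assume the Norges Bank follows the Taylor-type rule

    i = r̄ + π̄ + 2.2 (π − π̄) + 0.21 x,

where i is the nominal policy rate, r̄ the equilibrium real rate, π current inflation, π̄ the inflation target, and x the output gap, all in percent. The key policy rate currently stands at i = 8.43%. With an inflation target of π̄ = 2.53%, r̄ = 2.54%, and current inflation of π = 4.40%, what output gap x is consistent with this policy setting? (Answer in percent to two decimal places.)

-3.59%

0.21 x = 8.43 − 2.54 − 2.53 − 2.2 × (4.40 − 2.53) = -0.754
x = -0.754 / 0.21 = -3.59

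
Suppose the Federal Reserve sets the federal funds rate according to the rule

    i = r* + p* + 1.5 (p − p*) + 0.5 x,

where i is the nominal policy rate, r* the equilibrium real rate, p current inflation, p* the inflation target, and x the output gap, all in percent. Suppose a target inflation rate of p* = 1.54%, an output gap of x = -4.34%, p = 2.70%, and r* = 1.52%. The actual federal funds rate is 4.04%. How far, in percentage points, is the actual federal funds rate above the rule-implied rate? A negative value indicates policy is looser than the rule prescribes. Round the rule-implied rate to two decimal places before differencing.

i = 1.52 + 1.54 + 1.5 × (2.70 − 1.54) + 0.5 × (-4.34)
   = 1.52 + 1.54 + 1.74 − 2.17 = 2.63
Deviation = 4.04 − 2.63 = 1.41 pp.

1.41 pp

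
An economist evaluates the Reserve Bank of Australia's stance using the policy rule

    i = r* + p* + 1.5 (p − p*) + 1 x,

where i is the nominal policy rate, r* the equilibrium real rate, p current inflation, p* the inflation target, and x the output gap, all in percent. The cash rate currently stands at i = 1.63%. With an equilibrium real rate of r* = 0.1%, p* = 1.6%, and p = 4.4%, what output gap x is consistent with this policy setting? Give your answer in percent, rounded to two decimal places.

1 x = 1.63 − 0.1 − 1.6 − 1.5 × (4.4 − 1.6) = -4.27
x = -4.27 / 1 = -4.27

-4.27%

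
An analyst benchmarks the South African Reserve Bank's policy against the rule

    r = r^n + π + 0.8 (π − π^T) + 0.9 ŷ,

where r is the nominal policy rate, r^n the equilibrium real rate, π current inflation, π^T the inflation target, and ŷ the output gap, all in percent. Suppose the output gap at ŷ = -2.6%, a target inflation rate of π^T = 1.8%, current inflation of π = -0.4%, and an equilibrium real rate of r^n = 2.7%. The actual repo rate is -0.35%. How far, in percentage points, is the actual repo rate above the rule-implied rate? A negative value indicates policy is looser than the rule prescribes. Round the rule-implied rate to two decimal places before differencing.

r = 2.7 + (-0.4) + 0.8 × (-0.4 − 1.8) + 0.9 × (-2.6)
   = 2.7 − 0.4 − 1.76 − 2.34 = -1.80
Deviation = -0.35 − (-1.80) = 1.45 pp.

1.45 pp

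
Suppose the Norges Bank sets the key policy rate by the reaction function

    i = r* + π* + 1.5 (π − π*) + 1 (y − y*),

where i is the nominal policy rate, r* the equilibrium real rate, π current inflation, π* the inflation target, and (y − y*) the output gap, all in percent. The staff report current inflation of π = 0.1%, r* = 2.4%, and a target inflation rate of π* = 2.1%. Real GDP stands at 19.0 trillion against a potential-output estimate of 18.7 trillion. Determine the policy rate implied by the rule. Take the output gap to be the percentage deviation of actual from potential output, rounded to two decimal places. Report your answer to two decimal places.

3.10%

Output gap = 100 × (19.0 − 18.7) / 18.7 = 1.60%.
i = 2.40 + 2.10 + 1.5 × (0.10 − 2.10) + 1 × 1.60
   = 2.40 + 2.1 − 3 + 1.6 = 3.10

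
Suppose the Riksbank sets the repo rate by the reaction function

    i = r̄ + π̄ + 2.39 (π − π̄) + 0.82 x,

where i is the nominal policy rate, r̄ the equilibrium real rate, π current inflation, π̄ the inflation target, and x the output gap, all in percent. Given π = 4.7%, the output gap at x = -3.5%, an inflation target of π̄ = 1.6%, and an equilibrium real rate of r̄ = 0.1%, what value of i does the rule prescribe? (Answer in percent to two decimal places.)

6.24%

i = 0.1 + 1.6 + 2.39 × (4.7 − 1.6) + 0.82 × (-3.5)
   = 0.1 + 1.6 + 7.409 − 2.87 = 6.24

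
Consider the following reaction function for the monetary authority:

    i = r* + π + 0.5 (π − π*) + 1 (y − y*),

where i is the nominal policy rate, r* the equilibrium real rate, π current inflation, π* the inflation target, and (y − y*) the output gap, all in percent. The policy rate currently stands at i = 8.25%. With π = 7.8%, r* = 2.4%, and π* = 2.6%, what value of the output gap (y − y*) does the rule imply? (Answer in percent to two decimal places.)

1 (y − y*) = 8.25 − 2.4 − 7.8 − 0.5 × (7.8 − 2.6) = -4.55
(y − y*) = -4.55 / 1 = -4.55

-4.55%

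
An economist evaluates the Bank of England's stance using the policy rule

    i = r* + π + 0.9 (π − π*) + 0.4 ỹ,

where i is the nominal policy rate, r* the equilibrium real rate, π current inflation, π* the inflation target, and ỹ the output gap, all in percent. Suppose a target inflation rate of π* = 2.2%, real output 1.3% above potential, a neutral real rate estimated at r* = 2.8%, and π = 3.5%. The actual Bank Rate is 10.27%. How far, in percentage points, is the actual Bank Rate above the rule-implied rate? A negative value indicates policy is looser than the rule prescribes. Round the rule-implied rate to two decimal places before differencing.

Output 1.3% above potential → ỹ = 1.3.
i = 2.8 + 3.5 + 0.9 × (3.5 − 2.2) + 0.4 × 1.3
   = 2.8 + 3.5 + 1.17 + 0.52 = 7.99
Deviation = 10.27 − 7.99 = 2.28 pp.

2.28 pp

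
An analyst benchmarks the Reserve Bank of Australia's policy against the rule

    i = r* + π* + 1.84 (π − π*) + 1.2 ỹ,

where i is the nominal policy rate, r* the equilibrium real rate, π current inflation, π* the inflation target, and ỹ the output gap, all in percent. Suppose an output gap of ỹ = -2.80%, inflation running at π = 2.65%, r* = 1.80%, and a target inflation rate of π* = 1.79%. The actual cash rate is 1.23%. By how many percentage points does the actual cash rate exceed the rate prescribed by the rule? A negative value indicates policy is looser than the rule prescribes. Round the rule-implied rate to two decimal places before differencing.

i = 1.80 + 1.79 + 1.84 × (2.65 − 1.79) + 1.2 × (-2.80)
   = 1.80 + 1.79 + 1.5824 − 3.36 = 1.81
Deviation = 1.23 − 1.81 = -0.58 pp.

-0.58 pp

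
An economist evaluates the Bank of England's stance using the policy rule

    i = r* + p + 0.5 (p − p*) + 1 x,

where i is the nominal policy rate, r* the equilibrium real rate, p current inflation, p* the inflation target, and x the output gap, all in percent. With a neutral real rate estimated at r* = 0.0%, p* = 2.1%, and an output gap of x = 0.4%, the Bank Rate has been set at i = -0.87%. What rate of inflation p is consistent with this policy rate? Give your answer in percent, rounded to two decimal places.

-0.15%

Collecting p: i = r* + (1 + 0.5) p − 0.5 p* + 1 x
1.5 p = -0.87 − 0.0 + 0.5 × 2.1 − 1 × 0.4 = -0.22
p = -0.22 / 1.5 = -0.15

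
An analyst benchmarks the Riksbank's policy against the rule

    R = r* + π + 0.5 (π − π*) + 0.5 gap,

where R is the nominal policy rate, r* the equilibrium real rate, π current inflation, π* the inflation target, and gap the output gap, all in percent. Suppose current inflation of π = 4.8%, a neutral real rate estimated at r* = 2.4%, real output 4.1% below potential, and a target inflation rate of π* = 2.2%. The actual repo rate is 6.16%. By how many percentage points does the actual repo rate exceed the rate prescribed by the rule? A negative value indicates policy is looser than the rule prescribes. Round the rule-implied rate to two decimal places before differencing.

-0.29 pp

Output 4.1% below potential → gap = -4.1.
R = 2.4 + 4.8 + 0.5 × (4.8 − 2.2) + 0.5 × (-4.1)
   = 2.4 + 4.8 + 1.3 − 2.05 = 6.45
Deviation = 6.16 − 6.45 = -0.29 pp.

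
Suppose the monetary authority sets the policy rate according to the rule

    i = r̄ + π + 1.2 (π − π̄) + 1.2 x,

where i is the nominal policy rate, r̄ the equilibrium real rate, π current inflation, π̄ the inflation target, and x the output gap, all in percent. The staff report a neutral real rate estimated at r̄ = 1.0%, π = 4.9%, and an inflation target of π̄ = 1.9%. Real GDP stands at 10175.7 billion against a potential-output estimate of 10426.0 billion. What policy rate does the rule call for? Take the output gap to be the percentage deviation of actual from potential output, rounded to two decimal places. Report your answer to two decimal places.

6.62%

Output gap = 100 × (10175.7 − 10426.0) / 10426.0 = -2.40%.
i = 1.00 + 4.90 + 1.2 × (4.90 − 1.90) + 1.2 × (-2.40)
   = 1.00 + 4.9 + 3.6 − 2.88 = 6.62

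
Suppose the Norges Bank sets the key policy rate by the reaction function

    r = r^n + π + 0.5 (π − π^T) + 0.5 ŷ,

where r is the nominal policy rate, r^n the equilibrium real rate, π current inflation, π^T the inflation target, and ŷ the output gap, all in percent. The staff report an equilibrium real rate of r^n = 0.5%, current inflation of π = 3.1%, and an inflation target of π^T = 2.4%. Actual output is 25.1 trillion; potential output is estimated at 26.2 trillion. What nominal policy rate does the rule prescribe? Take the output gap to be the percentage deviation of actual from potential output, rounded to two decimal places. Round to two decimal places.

1.85%

Output gap = 100 × (25.1 − 26.2) / 26.2 = -4.20%.
r = 0.50 + 3.10 + 0.5 × (3.10 − 2.40) + 0.5 × (-4.20)
   = 0.50 + 3.1 + 0.35 − 2.1 = 1.85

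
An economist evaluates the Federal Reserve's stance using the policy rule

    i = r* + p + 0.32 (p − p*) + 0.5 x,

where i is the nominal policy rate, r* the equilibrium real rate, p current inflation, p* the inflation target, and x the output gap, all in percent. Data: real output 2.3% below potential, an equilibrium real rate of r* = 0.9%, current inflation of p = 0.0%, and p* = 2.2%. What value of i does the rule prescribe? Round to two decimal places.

Output 2.3% below potential → x = -2.3.
i = 0.9 + 0.0 + 0.32 × (0.0 − 2.2) + 0.5 × (-2.3)
   = 0.9 + 0 − 0.704 − 1.15 = -0.95

-0.95%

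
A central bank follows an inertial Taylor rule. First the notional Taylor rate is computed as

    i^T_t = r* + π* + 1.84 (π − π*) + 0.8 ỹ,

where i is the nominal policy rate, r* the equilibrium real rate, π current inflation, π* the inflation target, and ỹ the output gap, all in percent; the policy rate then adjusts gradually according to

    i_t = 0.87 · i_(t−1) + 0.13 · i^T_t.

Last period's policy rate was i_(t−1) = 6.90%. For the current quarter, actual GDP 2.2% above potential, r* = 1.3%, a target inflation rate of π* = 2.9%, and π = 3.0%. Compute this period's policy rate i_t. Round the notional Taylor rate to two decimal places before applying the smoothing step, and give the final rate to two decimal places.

Output 2.2% above potential → ỹ = 2.2.
i^T_t = 1.3 + 2.9 + 1.84 × (3.0 − 2.9) + 0.8 × 2.2
   = 1.3 + 2.9 + 0.184 + 1.76 = 6.14
i_t = 0.87 × 6.90 + 0.13 × 6.14 = 6.003 + 0.7982 = 6.80

6.80%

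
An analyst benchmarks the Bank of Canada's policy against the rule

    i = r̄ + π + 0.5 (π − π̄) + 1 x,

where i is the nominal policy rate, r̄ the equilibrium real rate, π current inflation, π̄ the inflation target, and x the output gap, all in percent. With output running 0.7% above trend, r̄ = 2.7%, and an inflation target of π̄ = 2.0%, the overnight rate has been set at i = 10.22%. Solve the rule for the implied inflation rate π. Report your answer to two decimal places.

Output 0.7% above potential → x = 0.7.
Collecting π: i = r̄ + (1 + 0.5) π − 0.5 π̄ + 1 x
1.5 π = 10.22 − 2.7 + 0.5 × 2.0 − 1 × 0.7 = 7.82
π = 7.82 / 1.5 = 5.21

5.21%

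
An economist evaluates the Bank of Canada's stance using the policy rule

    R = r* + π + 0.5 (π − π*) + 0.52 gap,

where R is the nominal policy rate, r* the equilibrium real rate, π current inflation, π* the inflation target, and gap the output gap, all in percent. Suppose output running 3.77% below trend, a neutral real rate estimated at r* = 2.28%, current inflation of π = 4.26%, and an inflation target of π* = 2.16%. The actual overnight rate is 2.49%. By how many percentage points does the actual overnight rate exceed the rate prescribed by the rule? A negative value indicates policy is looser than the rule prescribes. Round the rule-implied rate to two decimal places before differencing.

Output 3.77% below potential → gap = -3.77.
R = 2.28 + 4.26 + 0.5 × (4.26 − 2.16) + 0.52 × (-3.77)
   = 2.28 + 4.26 + 1.05 − 1.9604 = 5.63
Deviation = 2.49 − 5.63 = -3.14 pp.

-3.14 pp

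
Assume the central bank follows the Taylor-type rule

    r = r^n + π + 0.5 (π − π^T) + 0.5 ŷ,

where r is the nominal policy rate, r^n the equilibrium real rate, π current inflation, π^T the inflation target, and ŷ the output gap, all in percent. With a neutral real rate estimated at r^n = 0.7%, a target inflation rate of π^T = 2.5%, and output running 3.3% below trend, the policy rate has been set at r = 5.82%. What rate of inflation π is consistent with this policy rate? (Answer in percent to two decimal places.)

5.35%

Output 3.3% below potential → ŷ = -3.3.
Collecting π: r = r^n + (1 + 0.5) π − 0.5 π^T + 0.5 ŷ
1.5 π = 5.82 − 0.7 + 0.5 × 2.5 − 0.5 × (-3.3) = 8.02
π = 8.02 / 1.5 = 5.35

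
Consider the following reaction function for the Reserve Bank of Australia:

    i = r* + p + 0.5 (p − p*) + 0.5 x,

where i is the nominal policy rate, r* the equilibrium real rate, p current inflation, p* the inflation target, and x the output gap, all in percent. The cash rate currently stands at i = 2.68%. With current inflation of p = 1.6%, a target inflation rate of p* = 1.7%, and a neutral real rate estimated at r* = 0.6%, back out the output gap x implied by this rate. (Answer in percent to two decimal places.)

0.5 x = 2.68 − 0.6 − 1.6 − 0.5 × (1.6 − 1.7) = 0.53
x = 0.53 / 0.5 = 1.06

1.06%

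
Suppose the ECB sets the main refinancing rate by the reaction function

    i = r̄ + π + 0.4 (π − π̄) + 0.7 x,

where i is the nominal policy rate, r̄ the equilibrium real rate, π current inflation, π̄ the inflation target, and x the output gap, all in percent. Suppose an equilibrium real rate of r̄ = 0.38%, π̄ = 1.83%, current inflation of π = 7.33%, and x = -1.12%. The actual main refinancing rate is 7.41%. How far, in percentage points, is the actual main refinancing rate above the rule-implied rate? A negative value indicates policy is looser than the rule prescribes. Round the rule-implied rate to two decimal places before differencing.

-1.72 pp

i = 0.38 + 7.33 + 0.4 × (7.33 − 1.83) + 0.7 × (-1.12)
   = 0.38 + 7.33 + 2.2 − 0.784 = 9.13
Deviation = 7.41 − 9.13 = -1.72 pp.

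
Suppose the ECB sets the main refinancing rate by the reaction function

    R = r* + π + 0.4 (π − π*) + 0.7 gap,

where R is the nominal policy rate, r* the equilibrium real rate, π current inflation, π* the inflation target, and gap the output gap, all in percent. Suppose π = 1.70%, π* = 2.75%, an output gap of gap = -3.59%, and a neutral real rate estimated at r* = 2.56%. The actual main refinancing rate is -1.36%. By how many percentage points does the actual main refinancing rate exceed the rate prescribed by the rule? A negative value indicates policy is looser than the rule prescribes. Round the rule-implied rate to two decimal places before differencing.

-2.69 pp

R = 2.56 + 1.70 + 0.4 × (1.70 − 2.75) + 0.7 × (-3.59)
   = 2.56 + 1.7 − 0.42 − 2.513 = 1.33
Deviation = -1.36 − 1.33 = -2.69 pp.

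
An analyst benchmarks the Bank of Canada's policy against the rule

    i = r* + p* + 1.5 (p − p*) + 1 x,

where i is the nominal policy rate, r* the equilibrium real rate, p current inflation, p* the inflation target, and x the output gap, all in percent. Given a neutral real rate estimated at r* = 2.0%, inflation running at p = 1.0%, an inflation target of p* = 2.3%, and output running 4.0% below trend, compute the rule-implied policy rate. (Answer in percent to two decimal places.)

Output 4.0% below potential → x = -4.0.
i = 2.0 + 2.3 + 1.5 × (1.0 − 2.3) + 1 × (-4.0)
   = 2.0 + 2.3 − 1.95 − 4 = -1.65

-1.65%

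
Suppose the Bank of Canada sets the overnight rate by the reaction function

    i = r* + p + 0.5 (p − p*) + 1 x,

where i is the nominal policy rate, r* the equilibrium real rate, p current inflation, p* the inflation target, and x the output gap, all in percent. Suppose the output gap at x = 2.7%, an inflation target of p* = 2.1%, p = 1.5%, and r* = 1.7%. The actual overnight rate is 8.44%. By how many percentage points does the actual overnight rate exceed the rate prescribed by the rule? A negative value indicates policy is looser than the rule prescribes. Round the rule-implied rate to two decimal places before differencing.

2.84 pp

i = 1.7 + 1.5 + 0.5 × (1.5 − 2.1) + 1 × 2.7
   = 1.7 + 1.5 − 0.3 + 2.7 = 5.60
Deviation = 8.44 − 5.60 = 2.84 pp.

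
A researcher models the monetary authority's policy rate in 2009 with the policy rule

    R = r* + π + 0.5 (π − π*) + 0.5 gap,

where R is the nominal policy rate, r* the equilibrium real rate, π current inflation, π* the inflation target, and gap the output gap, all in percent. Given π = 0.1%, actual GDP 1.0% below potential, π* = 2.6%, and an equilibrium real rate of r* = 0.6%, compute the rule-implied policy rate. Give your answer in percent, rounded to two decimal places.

Output 1.0% below potential → gap = -1.0.
R = 0.6 + 0.1 + 0.5 × (0.1 − 2.6) + 0.5 × (-1.0)
   = 0.6 + 0.1 − 1.25 − 0.5 = -1.05

-1.05%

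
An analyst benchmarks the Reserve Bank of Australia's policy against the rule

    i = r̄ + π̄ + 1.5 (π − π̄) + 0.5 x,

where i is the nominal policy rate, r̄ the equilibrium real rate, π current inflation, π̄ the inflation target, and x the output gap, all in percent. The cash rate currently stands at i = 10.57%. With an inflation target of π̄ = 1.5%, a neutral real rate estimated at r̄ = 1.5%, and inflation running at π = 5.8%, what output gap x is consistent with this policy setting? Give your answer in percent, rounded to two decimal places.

2.24%

0.5 x = 10.57 − 1.5 − 1.5 − 1.5 × (5.8 − 1.5) = 1.12
x = 1.12 / 0.5 = 2.24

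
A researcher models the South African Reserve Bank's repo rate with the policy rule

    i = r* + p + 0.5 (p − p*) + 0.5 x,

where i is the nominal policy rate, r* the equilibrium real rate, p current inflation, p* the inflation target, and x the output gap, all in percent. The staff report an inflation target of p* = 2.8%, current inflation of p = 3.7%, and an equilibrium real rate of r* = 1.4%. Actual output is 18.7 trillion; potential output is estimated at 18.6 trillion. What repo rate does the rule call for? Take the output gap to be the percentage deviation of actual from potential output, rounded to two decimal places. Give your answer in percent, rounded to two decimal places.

Output gap = 100 × (18.7 − 18.6) / 18.6 = 0.54%.
i = 1.40 + 3.70 + 0.5 × (3.70 − 2.80) + 0.5 × 0.54
   = 1.40 + 3.7 + 0.45 + 0.27 = 5.82

5.82%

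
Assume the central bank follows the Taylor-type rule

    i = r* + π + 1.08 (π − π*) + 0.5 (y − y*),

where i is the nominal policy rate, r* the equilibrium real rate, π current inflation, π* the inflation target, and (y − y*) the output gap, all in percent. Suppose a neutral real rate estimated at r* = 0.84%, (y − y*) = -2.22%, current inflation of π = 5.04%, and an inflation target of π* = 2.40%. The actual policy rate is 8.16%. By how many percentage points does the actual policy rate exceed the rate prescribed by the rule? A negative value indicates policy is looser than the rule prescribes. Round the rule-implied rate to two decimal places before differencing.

0.54 pp

i = 0.84 + 5.04 + 1.08 × (5.04 − 2.40) + 0.5 × (-2.22)
   = 0.84 + 5.04 + 2.8512 − 1.11 = 7.62
Deviation = 8.16 − 7.62 = 0.54 pp.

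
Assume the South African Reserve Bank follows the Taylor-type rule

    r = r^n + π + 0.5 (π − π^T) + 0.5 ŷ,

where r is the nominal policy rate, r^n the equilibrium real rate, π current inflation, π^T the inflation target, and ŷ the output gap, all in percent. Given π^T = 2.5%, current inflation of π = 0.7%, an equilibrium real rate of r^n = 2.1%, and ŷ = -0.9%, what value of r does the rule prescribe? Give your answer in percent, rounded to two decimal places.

r = 2.1 + 0.7 + 0.5 × (0.7 − 2.5) + 0.5 × (-0.9)
   = 2.1 + 0.7 − 0.9 − 0.45 = 1.45

1.45%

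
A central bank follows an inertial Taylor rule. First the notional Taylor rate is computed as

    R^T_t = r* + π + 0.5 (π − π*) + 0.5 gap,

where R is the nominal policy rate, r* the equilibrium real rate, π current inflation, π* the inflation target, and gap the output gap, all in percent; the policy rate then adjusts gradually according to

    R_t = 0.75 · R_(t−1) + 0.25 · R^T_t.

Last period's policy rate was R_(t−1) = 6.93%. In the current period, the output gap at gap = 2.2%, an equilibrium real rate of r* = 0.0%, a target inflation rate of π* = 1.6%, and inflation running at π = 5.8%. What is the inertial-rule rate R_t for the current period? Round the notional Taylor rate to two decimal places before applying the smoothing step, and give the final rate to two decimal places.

7.45%

R^T_t = 0.0 + 5.8 + 0.5 × (5.8 − 1.6) + 0.5 × 2.2
   = 0.0 + 5.8 + 2.1 + 1.1 = 9.00
R_t = 0.75 × 6.93 + 0.25 × 9.00 = 5.1975 + 2.25 = 7.45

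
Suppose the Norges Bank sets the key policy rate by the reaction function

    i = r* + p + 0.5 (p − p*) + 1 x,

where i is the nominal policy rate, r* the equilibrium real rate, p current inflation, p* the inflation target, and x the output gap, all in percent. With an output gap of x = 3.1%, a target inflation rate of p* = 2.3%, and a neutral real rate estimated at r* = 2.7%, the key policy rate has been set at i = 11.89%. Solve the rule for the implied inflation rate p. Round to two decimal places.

4.83%

Collecting p: i = r* + (1 + 0.5) p − 0.5 p* + 1 x
1.5 p = 11.89 − 2.7 + 0.5 × 2.3 − 1 × 3.1 = 7.24
p = 7.24 / 1.5 = 4.83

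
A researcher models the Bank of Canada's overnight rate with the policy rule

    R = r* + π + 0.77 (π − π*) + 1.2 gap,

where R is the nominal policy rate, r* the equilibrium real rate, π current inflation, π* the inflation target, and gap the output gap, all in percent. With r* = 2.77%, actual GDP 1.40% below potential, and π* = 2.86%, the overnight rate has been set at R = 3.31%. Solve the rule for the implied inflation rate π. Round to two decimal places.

2.50%

Output 1.40% below potential → gap = -1.40.
Collecting π: R = r* + (1 + 0.77) π − 0.77 π* + 1.2 gap
1.77 π = 3.31 − 2.77 + 0.77 × 2.86 − 1.2 × (-1.40) = 4.4222
π = 4.4222 / 1.77 = 2.50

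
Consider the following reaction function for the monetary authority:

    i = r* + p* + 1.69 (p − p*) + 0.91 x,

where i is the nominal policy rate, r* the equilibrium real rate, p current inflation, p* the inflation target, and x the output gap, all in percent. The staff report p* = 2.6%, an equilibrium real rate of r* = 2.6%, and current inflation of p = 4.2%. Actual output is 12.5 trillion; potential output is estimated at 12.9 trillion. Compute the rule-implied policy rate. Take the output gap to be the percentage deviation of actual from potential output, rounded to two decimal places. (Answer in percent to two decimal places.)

Output gap = 100 × (12.5 − 12.9) / 12.9 = -3.10%.
i = 2.60 + 2.60 + 1.69 × (4.20 − 2.60) + 0.91 × (-3.10)
   = 2.60 + 2.6 + 2.704 − 2.821 = 5.08

5.08%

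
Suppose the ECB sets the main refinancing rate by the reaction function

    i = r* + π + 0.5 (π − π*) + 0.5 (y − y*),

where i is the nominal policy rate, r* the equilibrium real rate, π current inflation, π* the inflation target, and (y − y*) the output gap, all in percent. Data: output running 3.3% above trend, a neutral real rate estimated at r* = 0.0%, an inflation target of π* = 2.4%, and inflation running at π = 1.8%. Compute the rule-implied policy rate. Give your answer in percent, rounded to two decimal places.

Output 3.3% above potential → (y − y*) = 3.3.
i = 0.0 + 1.8 + 0.5 × (1.8 − 2.4) + 0.5 × 3.3
   = 0.0 + 1.8 − 0.3 + 1.65 = 3.15

3.15%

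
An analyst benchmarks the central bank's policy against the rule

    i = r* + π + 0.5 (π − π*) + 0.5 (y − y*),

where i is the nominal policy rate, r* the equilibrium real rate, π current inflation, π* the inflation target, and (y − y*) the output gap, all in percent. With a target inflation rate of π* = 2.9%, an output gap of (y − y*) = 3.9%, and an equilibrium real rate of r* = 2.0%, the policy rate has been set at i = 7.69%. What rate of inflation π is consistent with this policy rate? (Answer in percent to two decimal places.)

Collecting π: i = r* + (1 + 0.5) π − 0.5 π* + 0.5 (y − y*)
1.5 π = 7.69 − 2.0 + 0.5 × 2.9 − 0.5 × 3.9 = 5.19
π = 5.19 / 1.5 = 3.46

3.46%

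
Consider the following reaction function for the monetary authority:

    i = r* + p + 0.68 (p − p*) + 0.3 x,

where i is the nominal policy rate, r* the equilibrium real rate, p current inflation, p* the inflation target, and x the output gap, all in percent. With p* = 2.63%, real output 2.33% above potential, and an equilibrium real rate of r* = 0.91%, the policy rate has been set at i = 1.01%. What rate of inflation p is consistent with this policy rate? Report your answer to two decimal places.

Output 2.33% above potential → x = 2.33.
Collecting p: i = r* + (1 + 0.68) p − 0.68 p* + 0.3 x
1.68 p = 1.01 − 0.91 + 0.68 × 2.63 − 0.3 × 2.33 = 1.1894
p = 1.1894 / 1.68 = 0.71

0.71%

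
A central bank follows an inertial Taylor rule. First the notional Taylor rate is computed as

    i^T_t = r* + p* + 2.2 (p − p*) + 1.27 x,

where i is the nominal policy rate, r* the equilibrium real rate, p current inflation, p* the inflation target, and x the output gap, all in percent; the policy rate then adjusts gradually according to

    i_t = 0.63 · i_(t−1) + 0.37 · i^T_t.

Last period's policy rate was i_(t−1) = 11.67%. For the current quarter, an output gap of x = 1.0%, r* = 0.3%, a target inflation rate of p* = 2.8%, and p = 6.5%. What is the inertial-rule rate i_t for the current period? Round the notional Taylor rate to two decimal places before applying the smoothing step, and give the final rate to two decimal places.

i^T_t = 0.3 + 2.8 + 2.2 × (6.5 − 2.8) + 1.27 × 1.0
   = 0.3 + 2.8 + 8.14 + 1.27 = 12.51
i_t = 0.63 × 11.67 + 0.37 × 12.51 = 7.3521 + 4.6287 = 11.98

11.98%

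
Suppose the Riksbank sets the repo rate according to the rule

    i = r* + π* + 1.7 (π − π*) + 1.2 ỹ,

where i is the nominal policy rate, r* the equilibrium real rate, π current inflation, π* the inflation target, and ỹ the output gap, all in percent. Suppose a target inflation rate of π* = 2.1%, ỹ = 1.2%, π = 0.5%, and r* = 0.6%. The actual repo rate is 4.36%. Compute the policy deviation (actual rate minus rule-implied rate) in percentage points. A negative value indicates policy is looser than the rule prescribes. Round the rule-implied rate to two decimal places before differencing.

2.94 pp

i = 0.6 + 2.1 + 1.7 × (0.5 − 2.1) + 1.2 × 1.2
   = 0.6 + 2.1 − 2.72 + 1.44 = 1.42
Deviation = 4.36 − 1.42 = 2.94 pp.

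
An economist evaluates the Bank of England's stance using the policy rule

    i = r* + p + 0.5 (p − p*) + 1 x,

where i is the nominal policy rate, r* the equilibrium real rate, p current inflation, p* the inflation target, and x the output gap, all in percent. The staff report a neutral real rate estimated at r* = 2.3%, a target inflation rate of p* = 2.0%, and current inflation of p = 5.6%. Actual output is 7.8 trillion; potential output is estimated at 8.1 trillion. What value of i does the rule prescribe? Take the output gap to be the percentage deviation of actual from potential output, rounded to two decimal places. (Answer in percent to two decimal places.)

6.00%

Output gap = 100 × (7.8 − 8.1) / 8.1 = -3.70%.
i = 2.30 + 5.60 + 0.5 × (5.60 − 2.00) + 1 × (-3.70)
   = 2.30 + 5.6 + 1.8 − 3.7 = 6.00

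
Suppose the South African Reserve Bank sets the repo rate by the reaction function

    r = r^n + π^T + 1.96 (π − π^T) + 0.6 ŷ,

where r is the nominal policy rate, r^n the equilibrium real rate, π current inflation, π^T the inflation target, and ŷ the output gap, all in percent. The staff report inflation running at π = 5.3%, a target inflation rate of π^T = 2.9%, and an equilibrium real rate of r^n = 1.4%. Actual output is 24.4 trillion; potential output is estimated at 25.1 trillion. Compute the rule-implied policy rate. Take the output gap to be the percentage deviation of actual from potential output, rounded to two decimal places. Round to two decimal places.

Output gap = 100 × (24.4 − 25.1) / 25.1 = -2.79%.
r = 1.40 + 2.90 + 1.96 × (5.30 − 2.90) + 0.6 × (-2.79)
   = 1.40 + 2.9 + 4.704 − 1.674 = 7.33

7.33%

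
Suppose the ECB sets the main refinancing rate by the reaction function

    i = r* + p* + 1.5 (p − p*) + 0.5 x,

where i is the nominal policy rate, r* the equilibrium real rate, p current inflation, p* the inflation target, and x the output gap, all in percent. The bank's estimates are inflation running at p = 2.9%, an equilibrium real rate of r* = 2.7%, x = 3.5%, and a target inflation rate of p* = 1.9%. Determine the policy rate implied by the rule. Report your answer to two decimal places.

7.85%

i = 2.7 + 1.9 + 1.5 × (2.9 − 1.9) + 0.5 × 3.5
   = 2.7 + 1.9 + 1.5 + 1.75 = 7.85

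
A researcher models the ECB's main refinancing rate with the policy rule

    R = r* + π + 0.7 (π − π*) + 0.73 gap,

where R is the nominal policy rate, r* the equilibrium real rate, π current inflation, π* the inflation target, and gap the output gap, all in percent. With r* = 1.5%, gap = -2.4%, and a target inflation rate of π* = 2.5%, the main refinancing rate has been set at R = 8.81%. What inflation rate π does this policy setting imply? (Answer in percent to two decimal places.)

6.36%

Collecting π: R = r* + (1 + 0.7) π − 0.7 π* + 0.73 gap
1.7 π = 8.81 − 1.5 + 0.7 × 2.5 − 0.73 × (-2.4) = 10.812
π = 10.812 / 1.7 = 6.36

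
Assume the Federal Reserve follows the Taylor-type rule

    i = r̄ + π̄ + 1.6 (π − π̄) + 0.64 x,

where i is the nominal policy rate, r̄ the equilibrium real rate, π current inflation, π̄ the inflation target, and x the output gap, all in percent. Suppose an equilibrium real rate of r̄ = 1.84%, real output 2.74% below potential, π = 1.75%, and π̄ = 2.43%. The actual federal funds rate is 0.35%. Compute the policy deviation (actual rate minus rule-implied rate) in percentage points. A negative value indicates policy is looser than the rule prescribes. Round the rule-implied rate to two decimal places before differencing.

-1.08 pp

Output 2.74% below potential → x = -2.74.
i = 1.84 + 2.43 + 1.6 × (1.75 − 2.43) + 0.64 × (-2.74)
   = 1.84 + 2.43 − 1.088 − 1.7536 = 1.43
Deviation = 0.35 − 1.43 = -1.08 pp.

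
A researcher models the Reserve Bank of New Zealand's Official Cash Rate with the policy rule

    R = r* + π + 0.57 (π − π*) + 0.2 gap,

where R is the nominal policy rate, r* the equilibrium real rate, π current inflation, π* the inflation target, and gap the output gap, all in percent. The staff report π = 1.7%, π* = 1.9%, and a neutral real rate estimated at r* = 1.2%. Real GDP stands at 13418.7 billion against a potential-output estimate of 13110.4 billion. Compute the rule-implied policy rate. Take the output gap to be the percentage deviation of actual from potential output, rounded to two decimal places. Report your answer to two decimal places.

Output gap = 100 × (13418.7 − 13110.4) / 13110.4 = 2.35%.
R = 1.20 + 1.70 + 0.57 × (1.70 − 1.90) + 0.2 × 2.35
   = 1.20 + 1.7 − 0.114 + 0.47 = 3.26

3.26%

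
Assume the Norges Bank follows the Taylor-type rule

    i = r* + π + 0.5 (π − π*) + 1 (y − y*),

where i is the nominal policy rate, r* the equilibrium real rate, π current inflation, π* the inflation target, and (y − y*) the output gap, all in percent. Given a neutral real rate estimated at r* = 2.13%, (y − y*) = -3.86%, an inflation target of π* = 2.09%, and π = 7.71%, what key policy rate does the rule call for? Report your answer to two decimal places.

i = 2.13 + 7.71 + 0.5 × (7.71 − 2.09) + 1 × (-3.86)
   = 2.13 + 7.71 + 2.81 − 3.86 = 8.79

8.79%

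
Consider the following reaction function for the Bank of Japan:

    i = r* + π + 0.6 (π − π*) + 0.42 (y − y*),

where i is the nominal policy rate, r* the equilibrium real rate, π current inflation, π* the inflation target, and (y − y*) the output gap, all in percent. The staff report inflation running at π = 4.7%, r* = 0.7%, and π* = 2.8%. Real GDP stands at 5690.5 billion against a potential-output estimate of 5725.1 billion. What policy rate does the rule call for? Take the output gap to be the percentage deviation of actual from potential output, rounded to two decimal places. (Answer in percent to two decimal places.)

6.29%

Output gap = 100 × (5690.5 − 5725.1) / 5725.1 = -0.60%.
i = 0.70 + 4.70 + 0.6 × (4.70 − 2.80) + 0.42 × (-0.60)
   = 0.70 + 4.7 + 1.14 − 0.252 = 6.29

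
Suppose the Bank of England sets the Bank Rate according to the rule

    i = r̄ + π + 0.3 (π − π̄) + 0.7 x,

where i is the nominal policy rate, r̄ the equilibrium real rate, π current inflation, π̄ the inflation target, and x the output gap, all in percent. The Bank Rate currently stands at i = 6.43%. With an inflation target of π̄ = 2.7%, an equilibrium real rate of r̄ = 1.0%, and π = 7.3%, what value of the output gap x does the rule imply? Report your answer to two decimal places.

0.7 x = 6.43 − 1.0 − 7.3 − 0.3 × (7.3 − 2.7) = -3.25
x = -3.25 / 0.7 = -4.64

-4.64%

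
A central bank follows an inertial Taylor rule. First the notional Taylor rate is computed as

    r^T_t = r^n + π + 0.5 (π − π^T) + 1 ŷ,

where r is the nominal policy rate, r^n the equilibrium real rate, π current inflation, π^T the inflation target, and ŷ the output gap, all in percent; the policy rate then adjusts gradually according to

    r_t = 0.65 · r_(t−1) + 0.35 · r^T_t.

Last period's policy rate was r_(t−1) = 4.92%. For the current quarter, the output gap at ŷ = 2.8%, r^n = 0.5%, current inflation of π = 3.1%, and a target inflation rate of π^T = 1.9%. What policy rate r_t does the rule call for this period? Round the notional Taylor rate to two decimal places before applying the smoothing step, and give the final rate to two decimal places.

r^T_t = 0.5 + 3.1 + 0.5 × (3.1 − 1.9) + 1 × 2.8
   = 0.5 + 3.1 + 0.6 + 2.8 = 7.00
r_t = 0.65 × 4.92 + 0.35 × 7.00 = 3.198 + 2.45 = 5.65

5.65%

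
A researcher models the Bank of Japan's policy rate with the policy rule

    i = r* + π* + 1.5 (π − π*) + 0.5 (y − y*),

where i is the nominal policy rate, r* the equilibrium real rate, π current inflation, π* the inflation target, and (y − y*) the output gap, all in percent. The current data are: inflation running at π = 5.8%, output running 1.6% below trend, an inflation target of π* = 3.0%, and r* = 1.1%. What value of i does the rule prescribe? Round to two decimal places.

Output 1.6% below potential → (y − y*) = -1.6.
i = 1.1 + 3.0 + 1.5 × (5.8 − 3.0) + 0.5 × (-1.6)
   = 1.1 + 3 + 4.2 − 0.8 = 7.50

7.50%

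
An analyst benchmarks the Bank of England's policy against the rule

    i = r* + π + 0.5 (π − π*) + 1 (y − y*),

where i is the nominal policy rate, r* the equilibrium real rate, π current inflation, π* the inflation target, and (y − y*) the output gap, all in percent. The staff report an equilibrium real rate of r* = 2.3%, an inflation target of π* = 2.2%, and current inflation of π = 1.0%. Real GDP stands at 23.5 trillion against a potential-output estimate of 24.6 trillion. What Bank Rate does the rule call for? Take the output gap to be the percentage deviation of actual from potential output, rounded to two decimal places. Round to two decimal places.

-1.77%

Output gap = 100 × (23.5 − 24.6) / 24.6 = -4.47%.
i = 2.30 + 1.00 + 0.5 × (1.00 − 2.20) + 1 × (-4.47)
   = 2.30 + 1 − 0.6 − 4.47 = -1.77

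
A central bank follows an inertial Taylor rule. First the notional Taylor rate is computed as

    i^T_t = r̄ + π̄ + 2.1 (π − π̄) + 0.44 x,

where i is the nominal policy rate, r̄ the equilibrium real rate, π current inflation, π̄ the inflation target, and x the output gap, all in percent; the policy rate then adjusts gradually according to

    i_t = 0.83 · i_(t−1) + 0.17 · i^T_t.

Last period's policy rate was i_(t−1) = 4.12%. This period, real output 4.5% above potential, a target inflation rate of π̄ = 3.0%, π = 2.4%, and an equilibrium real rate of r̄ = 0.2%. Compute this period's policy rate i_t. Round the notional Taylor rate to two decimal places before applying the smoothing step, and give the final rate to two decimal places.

Output 4.5% above potential → x = 4.5.
i^T_t = 0.2 + 3.0 + 2.1 × (2.4 − 3.0) + 0.44 × 4.5
   = 0.2 + 3 − 1.26 + 1.98 = 3.92
i_t = 0.83 × 4.12 + 0.17 × 3.92 = 3.4196 + 0.6664 = 4.09

4.09%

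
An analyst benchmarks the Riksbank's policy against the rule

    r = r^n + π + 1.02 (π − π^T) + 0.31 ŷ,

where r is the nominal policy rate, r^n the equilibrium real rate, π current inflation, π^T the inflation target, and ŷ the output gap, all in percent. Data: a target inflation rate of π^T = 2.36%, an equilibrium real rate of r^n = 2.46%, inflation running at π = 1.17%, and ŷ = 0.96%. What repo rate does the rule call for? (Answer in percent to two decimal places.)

r = 2.46 + 1.17 + 1.02 × (1.17 − 2.36) + 0.31 × 0.96
   = 2.46 + 1.17 − 1.2138 + 0.2976 = 2.71

2.71%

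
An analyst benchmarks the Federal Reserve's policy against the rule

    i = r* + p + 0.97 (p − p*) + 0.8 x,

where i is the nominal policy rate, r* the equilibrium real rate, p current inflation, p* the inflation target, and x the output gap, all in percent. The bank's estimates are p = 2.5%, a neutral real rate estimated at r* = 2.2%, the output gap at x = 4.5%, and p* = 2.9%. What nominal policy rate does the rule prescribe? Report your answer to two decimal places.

i = 2.2 + 2.5 + 0.97 × (2.5 − 2.9) + 0.8 × 4.5
   = 2.2 + 2.5 − 0.388 + 3.6 = 7.91

7.91%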